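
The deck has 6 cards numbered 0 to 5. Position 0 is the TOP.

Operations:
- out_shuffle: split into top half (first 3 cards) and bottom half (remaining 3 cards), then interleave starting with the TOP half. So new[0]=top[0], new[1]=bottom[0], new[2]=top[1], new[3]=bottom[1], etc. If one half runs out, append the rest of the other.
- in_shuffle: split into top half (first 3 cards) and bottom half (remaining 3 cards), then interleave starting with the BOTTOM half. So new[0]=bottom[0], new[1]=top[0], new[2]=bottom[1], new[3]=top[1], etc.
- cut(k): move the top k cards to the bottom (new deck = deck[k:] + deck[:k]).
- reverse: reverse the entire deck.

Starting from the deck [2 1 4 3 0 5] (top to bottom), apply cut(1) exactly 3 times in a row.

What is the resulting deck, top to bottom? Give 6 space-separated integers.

Answer: 3 0 5 2 1 4

Derivation:
After op 1 (cut(1)): [1 4 3 0 5 2]
After op 2 (cut(1)): [4 3 0 5 2 1]
After op 3 (cut(1)): [3 0 5 2 1 4]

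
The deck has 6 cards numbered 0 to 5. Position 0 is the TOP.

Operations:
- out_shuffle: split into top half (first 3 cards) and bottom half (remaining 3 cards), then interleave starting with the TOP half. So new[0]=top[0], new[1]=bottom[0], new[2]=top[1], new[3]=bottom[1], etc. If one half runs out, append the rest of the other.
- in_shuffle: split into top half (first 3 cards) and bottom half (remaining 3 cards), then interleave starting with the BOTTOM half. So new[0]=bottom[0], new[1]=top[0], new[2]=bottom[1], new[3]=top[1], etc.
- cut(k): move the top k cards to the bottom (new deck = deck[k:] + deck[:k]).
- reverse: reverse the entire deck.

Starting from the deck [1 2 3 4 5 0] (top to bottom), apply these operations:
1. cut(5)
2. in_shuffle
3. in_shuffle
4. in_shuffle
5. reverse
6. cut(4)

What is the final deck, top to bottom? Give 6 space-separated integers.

After op 1 (cut(5)): [0 1 2 3 4 5]
After op 2 (in_shuffle): [3 0 4 1 5 2]
After op 3 (in_shuffle): [1 3 5 0 2 4]
After op 4 (in_shuffle): [0 1 2 3 4 5]
After op 5 (reverse): [5 4 3 2 1 0]
After op 6 (cut(4)): [1 0 5 4 3 2]

Answer: 1 0 5 4 3 2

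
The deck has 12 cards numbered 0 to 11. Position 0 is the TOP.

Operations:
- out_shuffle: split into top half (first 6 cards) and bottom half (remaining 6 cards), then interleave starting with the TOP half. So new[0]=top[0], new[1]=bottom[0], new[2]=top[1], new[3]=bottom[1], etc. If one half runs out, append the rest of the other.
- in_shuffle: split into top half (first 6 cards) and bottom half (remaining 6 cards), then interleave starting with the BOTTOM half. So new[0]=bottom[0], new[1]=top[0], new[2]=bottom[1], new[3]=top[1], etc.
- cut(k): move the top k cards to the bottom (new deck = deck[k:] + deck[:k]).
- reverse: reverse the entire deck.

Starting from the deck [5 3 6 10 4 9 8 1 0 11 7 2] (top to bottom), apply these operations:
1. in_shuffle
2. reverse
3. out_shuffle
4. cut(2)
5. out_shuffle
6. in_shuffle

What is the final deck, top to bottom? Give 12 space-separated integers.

Answer: 3 2 8 10 7 0 9 5 1 4 6 11

Derivation:
After op 1 (in_shuffle): [8 5 1 3 0 6 11 10 7 4 2 9]
After op 2 (reverse): [9 2 4 7 10 11 6 0 3 1 5 8]
After op 3 (out_shuffle): [9 6 2 0 4 3 7 1 10 5 11 8]
After op 4 (cut(2)): [2 0 4 3 7 1 10 5 11 8 9 6]
After op 5 (out_shuffle): [2 10 0 5 4 11 3 8 7 9 1 6]
After op 6 (in_shuffle): [3 2 8 10 7 0 9 5 1 4 6 11]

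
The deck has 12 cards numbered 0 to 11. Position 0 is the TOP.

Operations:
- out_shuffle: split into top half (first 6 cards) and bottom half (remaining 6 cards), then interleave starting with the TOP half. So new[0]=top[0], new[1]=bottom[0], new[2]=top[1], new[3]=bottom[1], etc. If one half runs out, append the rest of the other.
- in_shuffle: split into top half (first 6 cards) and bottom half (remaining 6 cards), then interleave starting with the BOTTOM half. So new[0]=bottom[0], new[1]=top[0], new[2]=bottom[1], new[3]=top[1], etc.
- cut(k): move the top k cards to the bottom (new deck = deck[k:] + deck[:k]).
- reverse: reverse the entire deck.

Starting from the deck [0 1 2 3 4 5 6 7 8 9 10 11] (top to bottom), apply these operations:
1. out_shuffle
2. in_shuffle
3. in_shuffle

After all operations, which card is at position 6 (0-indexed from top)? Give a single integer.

After op 1 (out_shuffle): [0 6 1 7 2 8 3 9 4 10 5 11]
After op 2 (in_shuffle): [3 0 9 6 4 1 10 7 5 2 11 8]
After op 3 (in_shuffle): [10 3 7 0 5 9 2 6 11 4 8 1]
Position 6: card 2.

Answer: 2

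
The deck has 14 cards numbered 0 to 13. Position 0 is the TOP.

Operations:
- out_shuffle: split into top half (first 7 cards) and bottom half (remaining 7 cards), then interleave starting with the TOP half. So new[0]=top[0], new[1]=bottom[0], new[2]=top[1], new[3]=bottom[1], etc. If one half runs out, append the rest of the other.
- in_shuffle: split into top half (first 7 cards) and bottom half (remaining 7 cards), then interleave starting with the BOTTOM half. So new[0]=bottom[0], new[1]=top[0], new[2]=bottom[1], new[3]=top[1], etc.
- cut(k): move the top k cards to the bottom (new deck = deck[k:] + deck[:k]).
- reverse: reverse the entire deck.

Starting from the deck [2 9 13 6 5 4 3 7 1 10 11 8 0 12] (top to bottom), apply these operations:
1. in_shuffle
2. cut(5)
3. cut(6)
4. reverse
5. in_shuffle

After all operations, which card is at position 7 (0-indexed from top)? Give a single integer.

Answer: 6

Derivation:
After op 1 (in_shuffle): [7 2 1 9 10 13 11 6 8 5 0 4 12 3]
After op 2 (cut(5)): [13 11 6 8 5 0 4 12 3 7 2 1 9 10]
After op 3 (cut(6)): [4 12 3 7 2 1 9 10 13 11 6 8 5 0]
After op 4 (reverse): [0 5 8 6 11 13 10 9 1 2 7 3 12 4]
After op 5 (in_shuffle): [9 0 1 5 2 8 7 6 3 11 12 13 4 10]
Position 7: card 6.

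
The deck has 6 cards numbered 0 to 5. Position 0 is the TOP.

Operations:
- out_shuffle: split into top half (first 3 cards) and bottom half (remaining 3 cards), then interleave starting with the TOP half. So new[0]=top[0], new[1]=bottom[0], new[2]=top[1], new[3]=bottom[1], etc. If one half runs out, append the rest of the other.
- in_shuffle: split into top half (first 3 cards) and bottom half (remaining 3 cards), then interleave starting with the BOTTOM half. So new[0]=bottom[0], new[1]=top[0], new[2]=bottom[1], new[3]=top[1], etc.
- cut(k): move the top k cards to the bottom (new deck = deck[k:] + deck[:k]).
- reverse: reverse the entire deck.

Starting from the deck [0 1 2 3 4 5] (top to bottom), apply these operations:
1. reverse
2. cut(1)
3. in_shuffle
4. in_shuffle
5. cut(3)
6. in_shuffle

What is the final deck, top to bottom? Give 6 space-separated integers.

Answer: 3 4 1 2 5 0

Derivation:
After op 1 (reverse): [5 4 3 2 1 0]
After op 2 (cut(1)): [4 3 2 1 0 5]
After op 3 (in_shuffle): [1 4 0 3 5 2]
After op 4 (in_shuffle): [3 1 5 4 2 0]
After op 5 (cut(3)): [4 2 0 3 1 5]
After op 6 (in_shuffle): [3 4 1 2 5 0]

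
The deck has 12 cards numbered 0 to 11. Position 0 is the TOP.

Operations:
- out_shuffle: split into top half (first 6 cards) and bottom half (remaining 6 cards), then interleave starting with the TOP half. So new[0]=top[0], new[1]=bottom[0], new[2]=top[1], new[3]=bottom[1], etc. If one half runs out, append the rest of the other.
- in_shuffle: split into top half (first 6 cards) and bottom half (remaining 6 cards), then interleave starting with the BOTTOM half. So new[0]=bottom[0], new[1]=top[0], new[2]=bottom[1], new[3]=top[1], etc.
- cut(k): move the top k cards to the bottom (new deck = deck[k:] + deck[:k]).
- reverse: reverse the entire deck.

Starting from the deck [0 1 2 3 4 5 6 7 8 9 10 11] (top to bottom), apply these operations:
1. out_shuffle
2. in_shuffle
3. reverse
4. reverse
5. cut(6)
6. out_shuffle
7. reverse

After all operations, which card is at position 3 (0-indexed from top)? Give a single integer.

After op 1 (out_shuffle): [0 6 1 7 2 8 3 9 4 10 5 11]
After op 2 (in_shuffle): [3 0 9 6 4 1 10 7 5 2 11 8]
After op 3 (reverse): [8 11 2 5 7 10 1 4 6 9 0 3]
After op 4 (reverse): [3 0 9 6 4 1 10 7 5 2 11 8]
After op 5 (cut(6)): [10 7 5 2 11 8 3 0 9 6 4 1]
After op 6 (out_shuffle): [10 3 7 0 5 9 2 6 11 4 8 1]
After op 7 (reverse): [1 8 4 11 6 2 9 5 0 7 3 10]
Position 3: card 11.

Answer: 11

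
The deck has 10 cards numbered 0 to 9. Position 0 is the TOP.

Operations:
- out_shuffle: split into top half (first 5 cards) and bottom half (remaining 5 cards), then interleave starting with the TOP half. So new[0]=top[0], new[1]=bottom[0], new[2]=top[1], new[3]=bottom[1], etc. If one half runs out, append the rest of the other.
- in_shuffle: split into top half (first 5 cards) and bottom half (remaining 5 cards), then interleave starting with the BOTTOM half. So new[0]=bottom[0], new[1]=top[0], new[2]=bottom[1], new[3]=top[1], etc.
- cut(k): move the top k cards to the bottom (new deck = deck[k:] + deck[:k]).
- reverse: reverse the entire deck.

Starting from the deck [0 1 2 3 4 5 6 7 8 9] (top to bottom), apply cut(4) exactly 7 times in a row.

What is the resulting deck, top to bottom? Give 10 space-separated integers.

After op 1 (cut(4)): [4 5 6 7 8 9 0 1 2 3]
After op 2 (cut(4)): [8 9 0 1 2 3 4 5 6 7]
After op 3 (cut(4)): [2 3 4 5 6 7 8 9 0 1]
After op 4 (cut(4)): [6 7 8 9 0 1 2 3 4 5]
After op 5 (cut(4)): [0 1 2 3 4 5 6 7 8 9]
After op 6 (cut(4)): [4 5 6 7 8 9 0 1 2 3]
After op 7 (cut(4)): [8 9 0 1 2 3 4 5 6 7]

Answer: 8 9 0 1 2 3 4 5 6 7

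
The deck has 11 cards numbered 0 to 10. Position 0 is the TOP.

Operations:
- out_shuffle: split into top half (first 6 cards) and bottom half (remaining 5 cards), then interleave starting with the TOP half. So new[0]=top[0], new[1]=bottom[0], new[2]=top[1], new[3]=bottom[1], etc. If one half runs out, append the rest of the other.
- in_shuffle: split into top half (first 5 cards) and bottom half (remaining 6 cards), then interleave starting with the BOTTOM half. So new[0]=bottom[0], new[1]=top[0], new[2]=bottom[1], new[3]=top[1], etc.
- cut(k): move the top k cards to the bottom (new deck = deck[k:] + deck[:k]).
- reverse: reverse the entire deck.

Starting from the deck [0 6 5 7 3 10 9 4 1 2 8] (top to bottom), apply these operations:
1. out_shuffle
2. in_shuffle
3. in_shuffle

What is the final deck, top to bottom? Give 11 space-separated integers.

Answer: 6 1 3 0 4 7 8 9 5 2 10

Derivation:
After op 1 (out_shuffle): [0 9 6 4 5 1 7 2 3 8 10]
After op 2 (in_shuffle): [1 0 7 9 2 6 3 4 8 5 10]
After op 3 (in_shuffle): [6 1 3 0 4 7 8 9 5 2 10]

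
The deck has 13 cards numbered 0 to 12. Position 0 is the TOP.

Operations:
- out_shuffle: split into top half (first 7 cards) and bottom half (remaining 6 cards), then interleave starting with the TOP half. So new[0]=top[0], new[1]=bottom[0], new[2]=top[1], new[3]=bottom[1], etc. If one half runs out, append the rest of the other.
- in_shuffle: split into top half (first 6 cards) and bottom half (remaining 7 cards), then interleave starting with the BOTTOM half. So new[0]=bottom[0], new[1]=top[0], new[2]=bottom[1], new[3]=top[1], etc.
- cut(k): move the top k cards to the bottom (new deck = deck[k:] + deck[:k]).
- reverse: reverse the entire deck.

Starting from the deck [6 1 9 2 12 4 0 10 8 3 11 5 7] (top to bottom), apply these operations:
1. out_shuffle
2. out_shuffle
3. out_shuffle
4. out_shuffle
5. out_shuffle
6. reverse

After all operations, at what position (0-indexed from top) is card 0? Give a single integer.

After op 1 (out_shuffle): [6 10 1 8 9 3 2 11 12 5 4 7 0]
After op 2 (out_shuffle): [6 11 10 12 1 5 8 4 9 7 3 0 2]
After op 3 (out_shuffle): [6 4 11 9 10 7 12 3 1 0 5 2 8]
After op 4 (out_shuffle): [6 3 4 1 11 0 9 5 10 2 7 8 12]
After op 5 (out_shuffle): [6 5 3 10 4 2 1 7 11 8 0 12 9]
After op 6 (reverse): [9 12 0 8 11 7 1 2 4 10 3 5 6]
Card 0 is at position 2.

Answer: 2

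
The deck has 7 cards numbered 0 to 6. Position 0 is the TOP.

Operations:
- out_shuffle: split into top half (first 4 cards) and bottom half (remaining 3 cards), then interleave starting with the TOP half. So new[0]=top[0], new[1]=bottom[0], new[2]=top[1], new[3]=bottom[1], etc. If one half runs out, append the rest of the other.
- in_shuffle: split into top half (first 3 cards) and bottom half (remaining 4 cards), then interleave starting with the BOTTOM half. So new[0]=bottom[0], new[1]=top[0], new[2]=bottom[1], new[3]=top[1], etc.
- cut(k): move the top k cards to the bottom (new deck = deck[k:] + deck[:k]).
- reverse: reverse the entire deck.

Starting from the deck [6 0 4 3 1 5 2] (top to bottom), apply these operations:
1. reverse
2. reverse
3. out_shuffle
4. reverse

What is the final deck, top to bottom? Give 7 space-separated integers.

After op 1 (reverse): [2 5 1 3 4 0 6]
After op 2 (reverse): [6 0 4 3 1 5 2]
After op 3 (out_shuffle): [6 1 0 5 4 2 3]
After op 4 (reverse): [3 2 4 5 0 1 6]

Answer: 3 2 4 5 0 1 6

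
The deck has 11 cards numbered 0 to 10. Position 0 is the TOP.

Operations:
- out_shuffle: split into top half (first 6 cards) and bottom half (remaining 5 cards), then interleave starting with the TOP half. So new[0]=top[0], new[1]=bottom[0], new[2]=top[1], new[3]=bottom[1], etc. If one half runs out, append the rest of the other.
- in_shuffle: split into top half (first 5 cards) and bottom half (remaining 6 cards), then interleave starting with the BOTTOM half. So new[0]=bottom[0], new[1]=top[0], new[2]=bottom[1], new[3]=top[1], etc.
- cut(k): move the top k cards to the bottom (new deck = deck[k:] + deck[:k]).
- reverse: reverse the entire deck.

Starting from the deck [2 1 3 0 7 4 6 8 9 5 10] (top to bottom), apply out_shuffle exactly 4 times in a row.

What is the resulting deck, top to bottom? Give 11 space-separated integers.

After op 1 (out_shuffle): [2 6 1 8 3 9 0 5 7 10 4]
After op 2 (out_shuffle): [2 0 6 5 1 7 8 10 3 4 9]
After op 3 (out_shuffle): [2 8 0 10 6 3 5 4 1 9 7]
After op 4 (out_shuffle): [2 5 8 4 0 1 10 9 6 7 3]

Answer: 2 5 8 4 0 1 10 9 6 7 3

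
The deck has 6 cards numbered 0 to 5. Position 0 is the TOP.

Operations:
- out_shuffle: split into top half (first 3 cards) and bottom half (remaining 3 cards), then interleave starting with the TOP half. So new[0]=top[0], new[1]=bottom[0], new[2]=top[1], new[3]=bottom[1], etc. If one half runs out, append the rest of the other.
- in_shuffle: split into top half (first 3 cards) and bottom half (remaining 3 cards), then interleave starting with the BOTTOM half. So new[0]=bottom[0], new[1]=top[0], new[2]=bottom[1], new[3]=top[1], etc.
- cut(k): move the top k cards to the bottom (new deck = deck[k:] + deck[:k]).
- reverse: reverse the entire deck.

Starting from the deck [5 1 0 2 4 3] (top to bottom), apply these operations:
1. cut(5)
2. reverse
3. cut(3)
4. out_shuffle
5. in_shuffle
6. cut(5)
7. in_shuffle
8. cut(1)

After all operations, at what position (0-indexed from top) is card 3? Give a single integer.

Answer: 5

Derivation:
After op 1 (cut(5)): [3 5 1 0 2 4]
After op 2 (reverse): [4 2 0 1 5 3]
After op 3 (cut(3)): [1 5 3 4 2 0]
After op 4 (out_shuffle): [1 4 5 2 3 0]
After op 5 (in_shuffle): [2 1 3 4 0 5]
After op 6 (cut(5)): [5 2 1 3 4 0]
After op 7 (in_shuffle): [3 5 4 2 0 1]
After op 8 (cut(1)): [5 4 2 0 1 3]
Card 3 is at position 5.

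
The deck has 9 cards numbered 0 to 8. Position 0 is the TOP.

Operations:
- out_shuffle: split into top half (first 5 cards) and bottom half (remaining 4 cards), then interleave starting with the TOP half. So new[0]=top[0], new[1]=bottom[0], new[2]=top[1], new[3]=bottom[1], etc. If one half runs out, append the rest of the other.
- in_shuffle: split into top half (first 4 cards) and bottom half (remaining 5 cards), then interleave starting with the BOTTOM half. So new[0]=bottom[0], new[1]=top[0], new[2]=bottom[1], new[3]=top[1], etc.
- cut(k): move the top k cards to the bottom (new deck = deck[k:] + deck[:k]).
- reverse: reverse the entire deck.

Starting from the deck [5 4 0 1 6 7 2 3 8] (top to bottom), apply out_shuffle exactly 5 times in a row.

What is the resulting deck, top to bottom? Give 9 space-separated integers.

Answer: 5 0 6 2 8 4 1 7 3

Derivation:
After op 1 (out_shuffle): [5 7 4 2 0 3 1 8 6]
After op 2 (out_shuffle): [5 3 7 1 4 8 2 6 0]
After op 3 (out_shuffle): [5 8 3 2 7 6 1 0 4]
After op 4 (out_shuffle): [5 6 8 1 3 0 2 4 7]
After op 5 (out_shuffle): [5 0 6 2 8 4 1 7 3]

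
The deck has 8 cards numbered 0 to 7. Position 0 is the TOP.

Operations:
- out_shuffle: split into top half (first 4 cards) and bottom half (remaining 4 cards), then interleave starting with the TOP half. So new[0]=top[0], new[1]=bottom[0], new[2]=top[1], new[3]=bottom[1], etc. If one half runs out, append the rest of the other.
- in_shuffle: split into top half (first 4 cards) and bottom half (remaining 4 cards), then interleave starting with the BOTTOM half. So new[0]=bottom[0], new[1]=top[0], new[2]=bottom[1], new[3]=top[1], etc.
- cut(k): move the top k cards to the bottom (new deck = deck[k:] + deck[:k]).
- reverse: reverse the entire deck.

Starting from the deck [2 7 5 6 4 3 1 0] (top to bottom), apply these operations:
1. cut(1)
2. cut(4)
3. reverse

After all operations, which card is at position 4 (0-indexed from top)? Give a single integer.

Answer: 2

Derivation:
After op 1 (cut(1)): [7 5 6 4 3 1 0 2]
After op 2 (cut(4)): [3 1 0 2 7 5 6 4]
After op 3 (reverse): [4 6 5 7 2 0 1 3]
Position 4: card 2.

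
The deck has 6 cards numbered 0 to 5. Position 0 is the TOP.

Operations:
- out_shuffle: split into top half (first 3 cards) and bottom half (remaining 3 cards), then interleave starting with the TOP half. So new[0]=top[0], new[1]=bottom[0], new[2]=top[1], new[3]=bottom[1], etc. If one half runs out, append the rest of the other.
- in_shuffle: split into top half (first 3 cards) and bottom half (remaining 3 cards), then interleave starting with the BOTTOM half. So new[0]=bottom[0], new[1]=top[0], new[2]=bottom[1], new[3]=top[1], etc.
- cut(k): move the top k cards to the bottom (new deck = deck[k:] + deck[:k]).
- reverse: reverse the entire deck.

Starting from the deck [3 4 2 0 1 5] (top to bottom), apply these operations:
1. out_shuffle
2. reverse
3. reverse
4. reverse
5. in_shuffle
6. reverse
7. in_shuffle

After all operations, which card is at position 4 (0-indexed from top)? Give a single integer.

After op 1 (out_shuffle): [3 0 4 1 2 5]
After op 2 (reverse): [5 2 1 4 0 3]
After op 3 (reverse): [3 0 4 1 2 5]
After op 4 (reverse): [5 2 1 4 0 3]
After op 5 (in_shuffle): [4 5 0 2 3 1]
After op 6 (reverse): [1 3 2 0 5 4]
After op 7 (in_shuffle): [0 1 5 3 4 2]
Position 4: card 4.

Answer: 4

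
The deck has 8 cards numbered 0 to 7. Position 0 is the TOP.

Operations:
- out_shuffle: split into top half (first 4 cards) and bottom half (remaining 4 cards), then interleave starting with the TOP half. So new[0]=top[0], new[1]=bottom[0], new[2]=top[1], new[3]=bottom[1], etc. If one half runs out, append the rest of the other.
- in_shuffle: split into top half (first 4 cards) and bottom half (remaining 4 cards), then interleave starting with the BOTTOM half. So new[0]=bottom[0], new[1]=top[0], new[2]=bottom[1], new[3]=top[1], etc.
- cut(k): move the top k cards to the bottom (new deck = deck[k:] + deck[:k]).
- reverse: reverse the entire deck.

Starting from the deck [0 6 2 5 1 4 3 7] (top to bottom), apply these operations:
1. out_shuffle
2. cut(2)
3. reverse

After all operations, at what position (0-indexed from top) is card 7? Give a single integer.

After op 1 (out_shuffle): [0 1 6 4 2 3 5 7]
After op 2 (cut(2)): [6 4 2 3 5 7 0 1]
After op 3 (reverse): [1 0 7 5 3 2 4 6]
Card 7 is at position 2.

Answer: 2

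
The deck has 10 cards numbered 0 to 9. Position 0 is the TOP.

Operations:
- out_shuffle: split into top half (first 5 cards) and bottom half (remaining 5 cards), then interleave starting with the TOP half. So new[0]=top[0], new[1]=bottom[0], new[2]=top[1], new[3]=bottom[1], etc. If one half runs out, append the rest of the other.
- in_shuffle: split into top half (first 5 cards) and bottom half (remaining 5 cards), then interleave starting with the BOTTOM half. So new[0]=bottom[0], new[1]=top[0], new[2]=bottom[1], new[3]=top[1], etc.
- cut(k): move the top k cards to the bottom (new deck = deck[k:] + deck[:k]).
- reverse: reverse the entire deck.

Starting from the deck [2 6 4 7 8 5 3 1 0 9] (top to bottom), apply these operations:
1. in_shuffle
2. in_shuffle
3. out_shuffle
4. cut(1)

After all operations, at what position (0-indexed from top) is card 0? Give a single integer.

Answer: 3

Derivation:
After op 1 (in_shuffle): [5 2 3 6 1 4 0 7 9 8]
After op 2 (in_shuffle): [4 5 0 2 7 3 9 6 8 1]
After op 3 (out_shuffle): [4 3 5 9 0 6 2 8 7 1]
After op 4 (cut(1)): [3 5 9 0 6 2 8 7 1 4]
Card 0 is at position 3.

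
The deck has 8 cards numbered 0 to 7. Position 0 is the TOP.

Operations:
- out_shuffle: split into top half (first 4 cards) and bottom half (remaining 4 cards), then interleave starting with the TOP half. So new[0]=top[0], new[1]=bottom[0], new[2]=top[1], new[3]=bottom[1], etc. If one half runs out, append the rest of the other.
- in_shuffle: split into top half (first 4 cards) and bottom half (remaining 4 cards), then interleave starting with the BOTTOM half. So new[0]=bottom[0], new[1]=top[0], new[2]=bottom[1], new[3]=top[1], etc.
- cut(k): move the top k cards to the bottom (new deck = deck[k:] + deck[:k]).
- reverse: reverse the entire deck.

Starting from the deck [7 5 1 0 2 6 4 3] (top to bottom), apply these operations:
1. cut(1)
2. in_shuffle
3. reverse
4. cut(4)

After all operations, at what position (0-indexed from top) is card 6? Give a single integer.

After op 1 (cut(1)): [5 1 0 2 6 4 3 7]
After op 2 (in_shuffle): [6 5 4 1 3 0 7 2]
After op 3 (reverse): [2 7 0 3 1 4 5 6]
After op 4 (cut(4)): [1 4 5 6 2 7 0 3]
Card 6 is at position 3.

Answer: 3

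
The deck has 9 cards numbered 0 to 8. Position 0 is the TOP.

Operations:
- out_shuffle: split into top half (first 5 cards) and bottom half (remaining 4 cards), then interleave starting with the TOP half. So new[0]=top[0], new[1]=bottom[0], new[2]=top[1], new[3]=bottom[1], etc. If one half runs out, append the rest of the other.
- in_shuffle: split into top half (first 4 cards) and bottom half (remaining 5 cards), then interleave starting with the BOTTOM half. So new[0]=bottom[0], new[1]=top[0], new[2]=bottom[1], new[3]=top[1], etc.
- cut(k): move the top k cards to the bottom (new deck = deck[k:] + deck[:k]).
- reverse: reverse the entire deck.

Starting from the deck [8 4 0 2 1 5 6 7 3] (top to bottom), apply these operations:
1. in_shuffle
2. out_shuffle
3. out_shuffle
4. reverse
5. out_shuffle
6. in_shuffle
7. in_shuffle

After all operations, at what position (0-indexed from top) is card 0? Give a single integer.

After op 1 (in_shuffle): [1 8 5 4 6 0 7 2 3]
After op 2 (out_shuffle): [1 0 8 7 5 2 4 3 6]
After op 3 (out_shuffle): [1 2 0 4 8 3 7 6 5]
After op 4 (reverse): [5 6 7 3 8 4 0 2 1]
After op 5 (out_shuffle): [5 4 6 0 7 2 3 1 8]
After op 6 (in_shuffle): [7 5 2 4 3 6 1 0 8]
After op 7 (in_shuffle): [3 7 6 5 1 2 0 4 8]
Card 0 is at position 6.

Answer: 6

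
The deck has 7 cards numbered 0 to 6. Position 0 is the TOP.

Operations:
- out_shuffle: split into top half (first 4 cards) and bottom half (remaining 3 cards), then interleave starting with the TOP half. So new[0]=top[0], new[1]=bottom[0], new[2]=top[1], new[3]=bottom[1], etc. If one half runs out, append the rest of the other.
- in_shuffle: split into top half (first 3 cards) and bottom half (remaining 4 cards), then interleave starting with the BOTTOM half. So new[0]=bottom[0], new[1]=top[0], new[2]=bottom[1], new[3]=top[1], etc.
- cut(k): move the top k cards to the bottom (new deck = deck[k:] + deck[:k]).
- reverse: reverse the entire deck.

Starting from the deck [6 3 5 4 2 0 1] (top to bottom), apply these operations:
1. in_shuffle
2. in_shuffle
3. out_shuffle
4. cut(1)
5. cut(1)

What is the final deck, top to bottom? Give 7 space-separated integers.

Answer: 4 2 0 1 6 3 5

Derivation:
After op 1 (in_shuffle): [4 6 2 3 0 5 1]
After op 2 (in_shuffle): [3 4 0 6 5 2 1]
After op 3 (out_shuffle): [3 5 4 2 0 1 6]
After op 4 (cut(1)): [5 4 2 0 1 6 3]
After op 5 (cut(1)): [4 2 0 1 6 3 5]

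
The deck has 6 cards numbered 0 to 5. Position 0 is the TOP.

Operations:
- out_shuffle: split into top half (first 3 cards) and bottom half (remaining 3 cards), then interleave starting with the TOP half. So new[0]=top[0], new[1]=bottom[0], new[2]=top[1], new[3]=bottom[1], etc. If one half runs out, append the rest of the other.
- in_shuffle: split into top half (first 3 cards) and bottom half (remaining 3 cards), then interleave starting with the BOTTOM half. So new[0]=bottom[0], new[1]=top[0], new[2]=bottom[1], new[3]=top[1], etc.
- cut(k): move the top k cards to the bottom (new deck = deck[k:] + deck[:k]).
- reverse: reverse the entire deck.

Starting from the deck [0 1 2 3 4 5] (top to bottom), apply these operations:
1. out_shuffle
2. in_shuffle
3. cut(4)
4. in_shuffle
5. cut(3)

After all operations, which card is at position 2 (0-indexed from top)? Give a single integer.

Answer: 4

Derivation:
After op 1 (out_shuffle): [0 3 1 4 2 5]
After op 2 (in_shuffle): [4 0 2 3 5 1]
After op 3 (cut(4)): [5 1 4 0 2 3]
After op 4 (in_shuffle): [0 5 2 1 3 4]
After op 5 (cut(3)): [1 3 4 0 5 2]
Position 2: card 4.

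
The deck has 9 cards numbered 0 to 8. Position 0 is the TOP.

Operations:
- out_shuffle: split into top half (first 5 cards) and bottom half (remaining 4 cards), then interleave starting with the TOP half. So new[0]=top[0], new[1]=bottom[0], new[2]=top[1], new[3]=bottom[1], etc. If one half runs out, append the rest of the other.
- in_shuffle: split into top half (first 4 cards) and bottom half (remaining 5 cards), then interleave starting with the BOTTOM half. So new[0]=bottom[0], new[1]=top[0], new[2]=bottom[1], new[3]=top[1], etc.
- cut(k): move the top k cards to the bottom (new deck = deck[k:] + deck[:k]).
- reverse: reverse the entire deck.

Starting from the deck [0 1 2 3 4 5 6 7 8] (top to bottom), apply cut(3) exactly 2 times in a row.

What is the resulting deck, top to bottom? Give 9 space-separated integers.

After op 1 (cut(3)): [3 4 5 6 7 8 0 1 2]
After op 2 (cut(3)): [6 7 8 0 1 2 3 4 5]

Answer: 6 7 8 0 1 2 3 4 5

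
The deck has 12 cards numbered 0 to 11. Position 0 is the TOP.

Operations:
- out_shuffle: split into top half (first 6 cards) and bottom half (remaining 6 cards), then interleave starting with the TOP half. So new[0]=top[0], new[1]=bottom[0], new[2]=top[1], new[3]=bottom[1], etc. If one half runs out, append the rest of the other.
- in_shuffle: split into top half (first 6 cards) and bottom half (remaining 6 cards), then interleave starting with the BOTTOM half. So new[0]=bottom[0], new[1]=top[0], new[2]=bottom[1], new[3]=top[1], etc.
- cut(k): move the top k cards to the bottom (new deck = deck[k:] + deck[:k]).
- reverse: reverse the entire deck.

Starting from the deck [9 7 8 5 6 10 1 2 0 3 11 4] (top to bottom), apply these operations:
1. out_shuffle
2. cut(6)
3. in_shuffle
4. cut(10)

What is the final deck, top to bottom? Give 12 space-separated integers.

Answer: 0 4 9 5 1 3 7 6 2 11 8 10

Derivation:
After op 1 (out_shuffle): [9 1 7 2 8 0 5 3 6 11 10 4]
After op 2 (cut(6)): [5 3 6 11 10 4 9 1 7 2 8 0]
After op 3 (in_shuffle): [9 5 1 3 7 6 2 11 8 10 0 4]
After op 4 (cut(10)): [0 4 9 5 1 3 7 6 2 11 8 10]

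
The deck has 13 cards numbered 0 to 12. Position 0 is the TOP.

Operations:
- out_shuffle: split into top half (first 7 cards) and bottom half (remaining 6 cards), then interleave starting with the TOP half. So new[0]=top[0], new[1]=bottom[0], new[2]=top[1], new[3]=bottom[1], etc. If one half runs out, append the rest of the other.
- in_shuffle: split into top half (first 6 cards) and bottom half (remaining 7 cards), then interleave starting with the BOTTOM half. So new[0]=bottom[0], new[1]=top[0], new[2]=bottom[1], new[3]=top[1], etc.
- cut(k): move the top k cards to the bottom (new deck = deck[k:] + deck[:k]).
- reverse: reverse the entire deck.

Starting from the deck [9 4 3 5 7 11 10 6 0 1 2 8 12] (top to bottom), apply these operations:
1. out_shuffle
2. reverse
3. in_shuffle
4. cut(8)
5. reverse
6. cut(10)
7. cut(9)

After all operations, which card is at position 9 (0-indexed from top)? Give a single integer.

Answer: 11

Derivation:
After op 1 (out_shuffle): [9 6 4 0 3 1 5 2 7 8 11 12 10]
After op 2 (reverse): [10 12 11 8 7 2 5 1 3 0 4 6 9]
After op 3 (in_shuffle): [5 10 1 12 3 11 0 8 4 7 6 2 9]
After op 4 (cut(8)): [4 7 6 2 9 5 10 1 12 3 11 0 8]
After op 5 (reverse): [8 0 11 3 12 1 10 5 9 2 6 7 4]
After op 6 (cut(10)): [6 7 4 8 0 11 3 12 1 10 5 9 2]
After op 7 (cut(9)): [10 5 9 2 6 7 4 8 0 11 3 12 1]
Position 9: card 11.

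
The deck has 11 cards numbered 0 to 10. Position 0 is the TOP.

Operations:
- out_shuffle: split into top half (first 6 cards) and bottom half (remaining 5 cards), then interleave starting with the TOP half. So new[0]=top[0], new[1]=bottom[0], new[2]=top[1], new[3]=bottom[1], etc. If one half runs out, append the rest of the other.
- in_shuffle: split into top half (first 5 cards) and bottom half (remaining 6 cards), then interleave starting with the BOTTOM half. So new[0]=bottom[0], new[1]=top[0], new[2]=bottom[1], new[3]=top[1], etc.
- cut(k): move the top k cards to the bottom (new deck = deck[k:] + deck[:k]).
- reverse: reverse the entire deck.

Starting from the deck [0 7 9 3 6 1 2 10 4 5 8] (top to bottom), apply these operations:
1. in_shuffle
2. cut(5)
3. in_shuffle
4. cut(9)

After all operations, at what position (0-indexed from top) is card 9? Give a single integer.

After op 1 (in_shuffle): [1 0 2 7 10 9 4 3 5 6 8]
After op 2 (cut(5)): [9 4 3 5 6 8 1 0 2 7 10]
After op 3 (in_shuffle): [8 9 1 4 0 3 2 5 7 6 10]
After op 4 (cut(9)): [6 10 8 9 1 4 0 3 2 5 7]
Card 9 is at position 3.

Answer: 3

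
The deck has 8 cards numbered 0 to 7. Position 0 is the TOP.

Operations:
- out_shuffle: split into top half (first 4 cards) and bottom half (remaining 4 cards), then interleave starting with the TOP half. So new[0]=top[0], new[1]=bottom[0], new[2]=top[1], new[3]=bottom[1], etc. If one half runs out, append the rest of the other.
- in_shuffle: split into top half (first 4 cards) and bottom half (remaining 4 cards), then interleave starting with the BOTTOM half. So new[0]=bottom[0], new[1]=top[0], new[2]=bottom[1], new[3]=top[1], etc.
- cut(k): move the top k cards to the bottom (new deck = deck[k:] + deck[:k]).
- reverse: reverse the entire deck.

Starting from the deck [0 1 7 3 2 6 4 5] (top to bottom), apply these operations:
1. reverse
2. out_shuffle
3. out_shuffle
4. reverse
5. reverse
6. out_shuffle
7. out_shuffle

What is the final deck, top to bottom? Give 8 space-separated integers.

After op 1 (reverse): [5 4 6 2 3 7 1 0]
After op 2 (out_shuffle): [5 3 4 7 6 1 2 0]
After op 3 (out_shuffle): [5 6 3 1 4 2 7 0]
After op 4 (reverse): [0 7 2 4 1 3 6 5]
After op 5 (reverse): [5 6 3 1 4 2 7 0]
After op 6 (out_shuffle): [5 4 6 2 3 7 1 0]
After op 7 (out_shuffle): [5 3 4 7 6 1 2 0]

Answer: 5 3 4 7 6 1 2 0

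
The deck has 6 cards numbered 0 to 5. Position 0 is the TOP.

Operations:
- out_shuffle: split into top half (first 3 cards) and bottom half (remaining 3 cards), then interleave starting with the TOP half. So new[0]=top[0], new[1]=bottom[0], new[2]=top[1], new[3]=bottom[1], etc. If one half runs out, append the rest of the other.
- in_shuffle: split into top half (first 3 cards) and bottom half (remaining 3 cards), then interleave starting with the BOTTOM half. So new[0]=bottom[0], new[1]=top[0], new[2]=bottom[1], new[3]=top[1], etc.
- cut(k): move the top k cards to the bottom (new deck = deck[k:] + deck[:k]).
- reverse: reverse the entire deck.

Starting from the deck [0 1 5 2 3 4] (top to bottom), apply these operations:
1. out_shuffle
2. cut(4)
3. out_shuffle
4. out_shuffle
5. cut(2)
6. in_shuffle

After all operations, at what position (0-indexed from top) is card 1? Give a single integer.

After op 1 (out_shuffle): [0 2 1 3 5 4]
After op 2 (cut(4)): [5 4 0 2 1 3]
After op 3 (out_shuffle): [5 2 4 1 0 3]
After op 4 (out_shuffle): [5 1 2 0 4 3]
After op 5 (cut(2)): [2 0 4 3 5 1]
After op 6 (in_shuffle): [3 2 5 0 1 4]
Card 1 is at position 4.

Answer: 4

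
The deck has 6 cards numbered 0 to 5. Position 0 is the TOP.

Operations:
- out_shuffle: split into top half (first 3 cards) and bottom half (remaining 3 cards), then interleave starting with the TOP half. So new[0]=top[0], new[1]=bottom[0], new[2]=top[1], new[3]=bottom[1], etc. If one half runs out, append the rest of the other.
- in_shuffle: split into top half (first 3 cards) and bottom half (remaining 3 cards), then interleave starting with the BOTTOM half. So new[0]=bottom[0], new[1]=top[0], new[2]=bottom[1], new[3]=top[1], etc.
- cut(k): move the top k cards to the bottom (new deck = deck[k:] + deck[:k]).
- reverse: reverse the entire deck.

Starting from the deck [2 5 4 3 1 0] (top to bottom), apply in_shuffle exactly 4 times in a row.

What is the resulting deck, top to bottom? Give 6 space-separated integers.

Answer: 3 2 1 5 0 4

Derivation:
After op 1 (in_shuffle): [3 2 1 5 0 4]
After op 2 (in_shuffle): [5 3 0 2 4 1]
After op 3 (in_shuffle): [2 5 4 3 1 0]
After op 4 (in_shuffle): [3 2 1 5 0 4]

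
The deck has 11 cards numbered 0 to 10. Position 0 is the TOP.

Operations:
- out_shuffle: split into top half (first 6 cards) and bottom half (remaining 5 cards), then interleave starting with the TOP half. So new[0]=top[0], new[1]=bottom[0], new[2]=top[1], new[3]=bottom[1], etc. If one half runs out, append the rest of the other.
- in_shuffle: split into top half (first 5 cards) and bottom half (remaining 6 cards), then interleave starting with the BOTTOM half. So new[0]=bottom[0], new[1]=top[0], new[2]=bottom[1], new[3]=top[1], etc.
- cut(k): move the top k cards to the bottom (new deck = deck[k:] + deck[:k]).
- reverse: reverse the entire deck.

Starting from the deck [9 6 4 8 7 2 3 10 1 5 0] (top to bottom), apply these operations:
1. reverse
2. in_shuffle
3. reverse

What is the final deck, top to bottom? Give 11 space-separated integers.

After op 1 (reverse): [0 5 1 10 3 2 7 8 4 6 9]
After op 2 (in_shuffle): [2 0 7 5 8 1 4 10 6 3 9]
After op 3 (reverse): [9 3 6 10 4 1 8 5 7 0 2]

Answer: 9 3 6 10 4 1 8 5 7 0 2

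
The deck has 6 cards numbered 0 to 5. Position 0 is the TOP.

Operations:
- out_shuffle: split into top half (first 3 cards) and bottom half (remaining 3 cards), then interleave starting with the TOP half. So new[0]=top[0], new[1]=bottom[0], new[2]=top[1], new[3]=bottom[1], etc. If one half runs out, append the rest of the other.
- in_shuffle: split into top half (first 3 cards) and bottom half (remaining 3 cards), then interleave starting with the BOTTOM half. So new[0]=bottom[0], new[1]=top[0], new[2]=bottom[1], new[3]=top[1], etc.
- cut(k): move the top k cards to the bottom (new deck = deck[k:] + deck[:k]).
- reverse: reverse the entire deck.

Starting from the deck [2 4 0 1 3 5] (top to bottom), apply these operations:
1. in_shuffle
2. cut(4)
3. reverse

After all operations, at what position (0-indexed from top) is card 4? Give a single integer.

Answer: 0

Derivation:
After op 1 (in_shuffle): [1 2 3 4 5 0]
After op 2 (cut(4)): [5 0 1 2 3 4]
After op 3 (reverse): [4 3 2 1 0 5]
Card 4 is at position 0.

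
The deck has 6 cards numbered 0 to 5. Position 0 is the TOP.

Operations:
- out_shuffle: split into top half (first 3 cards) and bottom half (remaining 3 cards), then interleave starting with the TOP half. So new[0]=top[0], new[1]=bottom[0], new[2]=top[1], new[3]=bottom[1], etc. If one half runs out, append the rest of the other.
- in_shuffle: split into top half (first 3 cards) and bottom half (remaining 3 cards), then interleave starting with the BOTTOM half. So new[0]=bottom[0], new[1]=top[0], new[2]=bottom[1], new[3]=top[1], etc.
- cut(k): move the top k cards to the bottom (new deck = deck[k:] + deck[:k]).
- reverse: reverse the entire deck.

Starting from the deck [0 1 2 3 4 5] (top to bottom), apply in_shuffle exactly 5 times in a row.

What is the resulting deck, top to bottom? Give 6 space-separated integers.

Answer: 1 3 5 0 2 4

Derivation:
After op 1 (in_shuffle): [3 0 4 1 5 2]
After op 2 (in_shuffle): [1 3 5 0 2 4]
After op 3 (in_shuffle): [0 1 2 3 4 5]
After op 4 (in_shuffle): [3 0 4 1 5 2]
After op 5 (in_shuffle): [1 3 5 0 2 4]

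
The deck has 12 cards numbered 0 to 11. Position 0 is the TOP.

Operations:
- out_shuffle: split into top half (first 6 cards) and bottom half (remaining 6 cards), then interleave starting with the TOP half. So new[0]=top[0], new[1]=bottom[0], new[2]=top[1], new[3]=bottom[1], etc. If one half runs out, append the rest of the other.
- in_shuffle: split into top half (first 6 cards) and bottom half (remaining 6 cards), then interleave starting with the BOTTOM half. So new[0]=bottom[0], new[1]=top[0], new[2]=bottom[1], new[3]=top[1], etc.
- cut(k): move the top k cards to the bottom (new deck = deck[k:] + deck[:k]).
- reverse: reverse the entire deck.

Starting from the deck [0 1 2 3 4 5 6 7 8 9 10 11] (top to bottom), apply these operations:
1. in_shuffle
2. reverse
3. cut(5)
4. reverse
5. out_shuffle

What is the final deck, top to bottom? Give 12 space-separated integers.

After op 1 (in_shuffle): [6 0 7 1 8 2 9 3 10 4 11 5]
After op 2 (reverse): [5 11 4 10 3 9 2 8 1 7 0 6]
After op 3 (cut(5)): [9 2 8 1 7 0 6 5 11 4 10 3]
After op 4 (reverse): [3 10 4 11 5 6 0 7 1 8 2 9]
After op 5 (out_shuffle): [3 0 10 7 4 1 11 8 5 2 6 9]

Answer: 3 0 10 7 4 1 11 8 5 2 6 9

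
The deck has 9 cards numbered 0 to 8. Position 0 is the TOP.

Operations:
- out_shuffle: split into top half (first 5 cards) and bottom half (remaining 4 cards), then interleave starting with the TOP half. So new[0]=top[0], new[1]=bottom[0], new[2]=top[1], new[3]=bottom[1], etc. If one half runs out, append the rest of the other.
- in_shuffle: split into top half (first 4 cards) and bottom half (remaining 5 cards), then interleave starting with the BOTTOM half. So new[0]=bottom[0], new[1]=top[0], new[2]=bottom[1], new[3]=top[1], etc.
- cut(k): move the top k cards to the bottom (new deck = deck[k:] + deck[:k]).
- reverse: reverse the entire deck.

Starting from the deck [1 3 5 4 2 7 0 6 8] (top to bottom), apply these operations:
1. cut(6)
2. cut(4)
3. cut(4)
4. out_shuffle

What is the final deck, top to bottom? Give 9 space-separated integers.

After op 1 (cut(6)): [0 6 8 1 3 5 4 2 7]
After op 2 (cut(4)): [3 5 4 2 7 0 6 8 1]
After op 3 (cut(4)): [7 0 6 8 1 3 5 4 2]
After op 4 (out_shuffle): [7 3 0 5 6 4 8 2 1]

Answer: 7 3 0 5 6 4 8 2 1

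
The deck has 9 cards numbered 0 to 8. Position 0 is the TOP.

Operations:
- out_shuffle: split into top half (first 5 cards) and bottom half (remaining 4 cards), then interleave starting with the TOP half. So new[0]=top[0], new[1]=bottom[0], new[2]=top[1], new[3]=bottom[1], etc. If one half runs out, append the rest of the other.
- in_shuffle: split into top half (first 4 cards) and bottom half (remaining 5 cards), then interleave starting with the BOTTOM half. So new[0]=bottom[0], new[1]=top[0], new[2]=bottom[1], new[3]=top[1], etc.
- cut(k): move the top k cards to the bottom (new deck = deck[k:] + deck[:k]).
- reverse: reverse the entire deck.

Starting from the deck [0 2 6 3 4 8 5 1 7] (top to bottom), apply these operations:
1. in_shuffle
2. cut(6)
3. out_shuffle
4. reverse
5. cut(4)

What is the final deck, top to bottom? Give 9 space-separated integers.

Answer: 7 2 3 8 1 0 6 4 5

Derivation:
After op 1 (in_shuffle): [4 0 8 2 5 6 1 3 7]
After op 2 (cut(6)): [1 3 7 4 0 8 2 5 6]
After op 3 (out_shuffle): [1 8 3 2 7 5 4 6 0]
After op 4 (reverse): [0 6 4 5 7 2 3 8 1]
After op 5 (cut(4)): [7 2 3 8 1 0 6 4 5]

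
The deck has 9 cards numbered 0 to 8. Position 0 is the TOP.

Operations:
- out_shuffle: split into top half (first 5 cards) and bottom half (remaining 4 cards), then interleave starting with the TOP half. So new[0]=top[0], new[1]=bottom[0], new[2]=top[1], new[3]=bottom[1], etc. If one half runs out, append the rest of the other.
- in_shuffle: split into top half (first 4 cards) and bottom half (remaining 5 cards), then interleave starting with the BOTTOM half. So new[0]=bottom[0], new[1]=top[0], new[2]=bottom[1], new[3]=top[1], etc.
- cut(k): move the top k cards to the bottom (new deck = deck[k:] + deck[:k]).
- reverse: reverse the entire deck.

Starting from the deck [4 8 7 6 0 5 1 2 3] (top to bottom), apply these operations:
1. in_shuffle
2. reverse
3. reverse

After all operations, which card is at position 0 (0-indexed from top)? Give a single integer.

Answer: 0

Derivation:
After op 1 (in_shuffle): [0 4 5 8 1 7 2 6 3]
After op 2 (reverse): [3 6 2 7 1 8 5 4 0]
After op 3 (reverse): [0 4 5 8 1 7 2 6 3]
Position 0: card 0.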